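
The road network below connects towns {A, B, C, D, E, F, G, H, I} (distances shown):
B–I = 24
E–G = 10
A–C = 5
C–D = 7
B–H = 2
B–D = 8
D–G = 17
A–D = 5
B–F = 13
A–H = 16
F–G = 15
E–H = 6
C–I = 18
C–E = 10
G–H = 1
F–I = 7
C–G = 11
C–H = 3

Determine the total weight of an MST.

42

Prim, starting at A.
Step 1: cheapest edge leaving the tree is A–C (5); add C.
Step 2: cheapest edge leaving the tree is C–H (3); add H.
Step 3: cheapest edge leaving the tree is G–H (1); add G.
Step 4: cheapest edge leaving the tree is B–H (2); add B.
Step 5: cheapest edge leaving the tree is A–D (5); add D.
Step 6: cheapest edge leaving the tree is E–H (6); add E.
Step 7: cheapest edge leaving the tree is B–F (13); add F.
Step 8: cheapest edge leaving the tree is F–I (7); add I.
MST edges: A–C, C–H, G–H, B–H, A–D, E–H, B–F, F–I; total weight 5+3+1+2+5+6+13+7 = 42.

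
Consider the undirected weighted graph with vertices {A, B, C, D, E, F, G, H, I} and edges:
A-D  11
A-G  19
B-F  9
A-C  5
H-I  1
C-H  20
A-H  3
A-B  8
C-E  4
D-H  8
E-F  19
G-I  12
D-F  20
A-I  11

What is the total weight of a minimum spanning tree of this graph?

Prim's algorithm from G:
Step 1: cheapest edge leaving the tree is G-I (12); add I.
Step 2: cheapest edge leaving the tree is H-I (1); add H.
Step 3: cheapest edge leaving the tree is A-H (3); add A.
Step 4: cheapest edge leaving the tree is A-C (5); add C.
Step 5: cheapest edge leaving the tree is C-E (4); add E.
Step 6: cheapest edge leaving the tree is A-B (8); add B.
Step 7: cheapest edge leaving the tree is D-H (8); add D.
Step 8: cheapest edge leaving the tree is B-F (9); add F.
MST edges: G-I, H-I, A-H, A-C, C-E, A-B, D-H, B-F; total weight 12+1+3+5+4+8+8+9 = 50.

50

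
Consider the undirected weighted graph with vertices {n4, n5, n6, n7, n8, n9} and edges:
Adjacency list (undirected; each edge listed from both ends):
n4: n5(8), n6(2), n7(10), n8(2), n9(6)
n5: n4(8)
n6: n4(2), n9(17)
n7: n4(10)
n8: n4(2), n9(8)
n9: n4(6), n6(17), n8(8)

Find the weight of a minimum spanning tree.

28

Prim, starting at n4.
Step 1: frontier [n4–n6 2, n4–n8 2, n4–n9 6, n4–n5 8, n4–n7 10] → take n4–n6 (2); add n6.
Step 2: frontier [n4–n8 2, n4–n9 6, n4–n5 8, n4–n7 10, n6–n9 17] → take n4–n8 (2); add n8.
Step 3: frontier [n4–n9 6, n4–n5 8, n4–n7 10, n6–n9 17, n8–n9 8] → take n4–n9 (6); add n9.
Step 4: frontier [n4–n5 8, n4–n7 10] → take n4–n5 (8); add n5.
Step 5: frontier [n4–n7 10] → take n4–n7 (10); add n7.
MST edges: n4–n6, n4–n8, n4–n9, n4–n5, n4–n7; total weight 2+2+6+8+10 = 28.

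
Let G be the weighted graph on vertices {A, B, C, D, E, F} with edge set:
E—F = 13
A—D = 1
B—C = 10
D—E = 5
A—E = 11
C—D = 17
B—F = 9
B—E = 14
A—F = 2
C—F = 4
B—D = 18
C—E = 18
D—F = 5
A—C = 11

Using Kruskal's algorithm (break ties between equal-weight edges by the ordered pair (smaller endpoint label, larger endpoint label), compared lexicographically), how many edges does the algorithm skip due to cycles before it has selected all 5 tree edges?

1

Kruskal: consider edges lightest-first.
A—D (1): add. Components now {A,D} {B} {C} {E} {F}
A—F (2): add. Components now {A,D,F} {B} {C} {E}
C—F (4): add. Components now {A,C,D,F} {B} {E}
D—E (5): add. Components now {A,C,D,E,F} {B}
D—F (5): skip — D and F already connected.
B—F (9): add. Components now {A,B,C,D,E,F}
Edges rejected before the tree was complete: 1.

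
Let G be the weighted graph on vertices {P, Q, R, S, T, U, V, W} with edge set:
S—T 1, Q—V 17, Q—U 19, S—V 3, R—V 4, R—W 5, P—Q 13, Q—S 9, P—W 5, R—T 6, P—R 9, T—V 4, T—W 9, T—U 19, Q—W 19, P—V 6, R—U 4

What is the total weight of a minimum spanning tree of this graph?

Kruskal's algorithm — process edges by increasing weight (ties by edge label):
S—T (1): add — endpoints in different components.
S—V (3): add — endpoints in different components.
R—U (4): add — endpoints in different components.
R—V (4): add — endpoints in different components.
T—V (4): skip — T and V already connected.
P—W (5): add — endpoints in different components.
R—W (5): add — endpoints in different components.
P—V (6): skip — P and V already connected.
R—T (6): skip — R and T already connected.
P—R (9): skip — P and R already connected.
Q—S (9): add — endpoints in different components.
MST edges: S—T, S—V, R—U, R—V, P—W, R—W, Q—S; total weight 1+3+4+4+5+5+9 = 31.

31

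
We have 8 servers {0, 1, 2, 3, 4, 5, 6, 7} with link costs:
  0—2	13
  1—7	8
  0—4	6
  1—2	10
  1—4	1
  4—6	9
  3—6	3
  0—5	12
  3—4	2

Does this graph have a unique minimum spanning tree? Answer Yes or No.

Yes

Sort edges by weight, then run Kruskal:
1—4 (1): add — endpoints in different components.
3—4 (2): add — endpoints in different components.
3—6 (3): add — endpoints in different components.
0—4 (6): add — endpoints in different components.
1—7 (8): add — endpoints in different components.
4—6 (9): skip — 4 and 6 already connected.
1—2 (10): add — endpoints in different components.
0—5 (12): add — endpoints in different components.
Every non-tree edge has weight strictly greater than the heaviest edge on the tree path between its endpoints, so the MST is unique.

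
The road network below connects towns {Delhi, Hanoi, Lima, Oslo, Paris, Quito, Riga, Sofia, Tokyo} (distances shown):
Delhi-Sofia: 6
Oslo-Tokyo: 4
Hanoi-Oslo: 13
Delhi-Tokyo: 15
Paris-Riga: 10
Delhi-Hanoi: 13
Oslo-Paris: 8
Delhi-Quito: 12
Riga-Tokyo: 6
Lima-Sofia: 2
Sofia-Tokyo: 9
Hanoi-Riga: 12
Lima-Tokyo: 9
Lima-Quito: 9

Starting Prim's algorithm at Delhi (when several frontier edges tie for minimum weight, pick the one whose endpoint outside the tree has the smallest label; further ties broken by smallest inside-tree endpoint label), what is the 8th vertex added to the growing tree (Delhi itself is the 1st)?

Paris

Grow the tree from Delhi using Prim:
Step 1: cheapest edge leaving the tree is Delhi-Sofia (6); add Sofia.
Step 2: cheapest edge leaving the tree is Lima-Sofia (2); add Lima.
Step 3: cheapest edge leaving the tree is Lima-Quito (9); add Quito.
Step 4: cheapest edge leaving the tree is Lima-Tokyo (9); add Tokyo.
Step 5: cheapest edge leaving the tree is Oslo-Tokyo (4); add Oslo.
Step 6: cheapest edge leaving the tree is Riga-Tokyo (6); add Riga.
Step 7: cheapest edge leaving the tree is Oslo-Paris (8); add Paris.
Step 8: cheapest edge leaving the tree is Hanoi-Riga (12); add Hanoi.
Vertex order: Delhi, Sofia, Lima, Quito, Tokyo, Oslo, Riga, Paris, Hanoi. The 8th vertex is Paris.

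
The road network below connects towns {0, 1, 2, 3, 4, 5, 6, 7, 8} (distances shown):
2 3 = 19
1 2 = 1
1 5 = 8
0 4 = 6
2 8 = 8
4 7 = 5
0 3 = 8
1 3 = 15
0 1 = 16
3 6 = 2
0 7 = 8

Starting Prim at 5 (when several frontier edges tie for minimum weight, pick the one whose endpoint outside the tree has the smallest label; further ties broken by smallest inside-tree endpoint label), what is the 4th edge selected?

1-3

Prim's algorithm from 5:
Step 1: cheapest edge leaving the tree is 1 5 (8); add 1.
Step 2: cheapest edge leaving the tree is 1 2 (1); add 2.
Step 3: cheapest edge leaving the tree is 2 8 (8); add 8.
Step 4: cheapest edge leaving the tree is 1 3 (15); add 3.
Step 5: cheapest edge leaving the tree is 3 6 (2); add 6.
Step 6: cheapest edge leaving the tree is 0 3 (8); add 0.
Step 7: cheapest edge leaving the tree is 0 4 (6); add 4.
Step 8: cheapest edge leaving the tree is 4 7 (5); add 7.
The 4th edge added is 1 3.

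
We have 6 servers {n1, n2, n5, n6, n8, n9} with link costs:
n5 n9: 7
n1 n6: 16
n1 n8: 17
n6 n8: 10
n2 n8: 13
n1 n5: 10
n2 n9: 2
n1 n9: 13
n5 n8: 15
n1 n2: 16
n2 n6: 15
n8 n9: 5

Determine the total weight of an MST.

34

Prim, starting at n1.
Step 1: frontier [n1 n5 10, n1 n9 13, n1 n2 16, n1 n6 16, n1 n8 17] → take n1 n5 (10); add n5.
Step 2: frontier [n1 n9 13, n1 n2 16, n1 n6 16, n1 n8 17, n5 n9 7, n5 n8 15] → take n5 n9 (7); add n9.
Step 3: frontier [n1 n2 16, n1 n6 16, n1 n8 17, n5 n8 15, n2 n9 2, n8 n9 5] → take n2 n9 (2); add n2.
Step 4: frontier [n1 n6 16, n1 n8 17, n2 n8 13, n2 n6 15, n5 n8 15, n8 n9 5] → take n8 n9 (5); add n8.
Step 5: frontier [n1 n6 16, n2 n6 15, n6 n8 10] → take n6 n8 (10); add n6.
MST edges: n1 n5, n5 n9, n2 n9, n8 n9, n6 n8; total weight 10+7+2+5+10 = 34.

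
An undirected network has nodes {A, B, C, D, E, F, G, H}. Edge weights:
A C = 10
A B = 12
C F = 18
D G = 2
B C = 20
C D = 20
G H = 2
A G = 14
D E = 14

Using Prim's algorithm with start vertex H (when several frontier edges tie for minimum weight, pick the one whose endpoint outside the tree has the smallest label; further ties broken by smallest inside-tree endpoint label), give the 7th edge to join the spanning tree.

Prim, starting at H.
Step 1: cheapest edge leaving the tree is G H (2); add G.
Step 2: cheapest edge leaving the tree is D G (2); add D.
Step 3: cheapest edge leaving the tree is A G (14); add A.
Step 4: cheapest edge leaving the tree is A C (10); add C.
Step 5: cheapest edge leaving the tree is A B (12); add B.
Step 6: cheapest edge leaving the tree is D E (14); add E.
Step 7: cheapest edge leaving the tree is C F (18); add F.
The 7th edge added is C F.

C-F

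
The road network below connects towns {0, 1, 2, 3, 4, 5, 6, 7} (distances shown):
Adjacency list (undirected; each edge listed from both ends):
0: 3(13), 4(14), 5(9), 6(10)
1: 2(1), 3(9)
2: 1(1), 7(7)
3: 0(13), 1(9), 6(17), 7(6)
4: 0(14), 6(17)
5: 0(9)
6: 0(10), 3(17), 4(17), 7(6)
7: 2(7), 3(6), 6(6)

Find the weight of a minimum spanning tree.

Kruskal's algorithm — process edges by increasing weight (ties by edge label):
1 2 (1): add — endpoints in different components.
3 7 (6): add — endpoints in different components.
6 7 (6): add — endpoints in different components.
2 7 (7): add — endpoints in different components.
0 5 (9): add — endpoints in different components.
1 3 (9): skip — 1 and 3 already connected.
0 6 (10): add — endpoints in different components.
0 3 (13): skip — 0 and 3 already connected.
0 4 (14): add — endpoints in different components.
MST edges: 1 2, 3 7, 6 7, 2 7, 0 5, 0 6, 0 4; total weight 1+6+6+7+9+10+14 = 53.

53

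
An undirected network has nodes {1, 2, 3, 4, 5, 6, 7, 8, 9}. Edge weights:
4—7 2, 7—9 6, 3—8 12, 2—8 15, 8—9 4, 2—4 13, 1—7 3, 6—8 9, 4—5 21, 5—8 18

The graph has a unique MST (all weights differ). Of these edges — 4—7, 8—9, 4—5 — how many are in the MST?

2

Sort edges by weight, then run Kruskal:
4—7 (2): add — endpoints in different components.
1—7 (3): add — endpoints in different components.
8—9 (4): add — endpoints in different components.
7—9 (6): add — endpoints in different components.
6—8 (9): add — endpoints in different components.
3—8 (12): add — endpoints in different components.
2—4 (13): add — endpoints in different components.
2—8 (15): skip — 2 and 8 already connected.
5—8 (18): add — endpoints in different components.
MST edge set: {4—7, 1—7, 8—9, 7—9, 6—8, 3—8, 2—4, 5—8}.
Of the listed edges, {4—7, 8—9} are in the MST → 2.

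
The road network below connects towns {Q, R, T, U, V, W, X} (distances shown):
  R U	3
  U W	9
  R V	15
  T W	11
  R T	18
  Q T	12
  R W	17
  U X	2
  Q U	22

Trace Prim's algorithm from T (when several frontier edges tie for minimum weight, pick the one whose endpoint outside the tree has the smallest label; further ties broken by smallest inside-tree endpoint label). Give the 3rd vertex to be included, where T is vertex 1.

Prim's algorithm from T:
Step 1: frontier [T W 11, Q T 12, R T 18] → take T W (11); add W.
Step 2: frontier [Q T 12, R T 18, U W 9, R W 17] → take U W (9); add U.
Step 3: frontier [Q T 12, R T 18, U X 2, R U 3, Q U 22, R W 17] → take U X (2); add X.
Step 4: frontier [Q T 12, R T 18, R U 3, Q U 22, R W 17] → take R U (3); add R.
Step 5: frontier [R V 15, Q T 12, Q U 22] → take Q T (12); add Q.
Step 6: frontier [R V 15] → take R V (15); add V.
Vertex order: T, W, U, X, R, Q, V. The 3rd vertex is U.

U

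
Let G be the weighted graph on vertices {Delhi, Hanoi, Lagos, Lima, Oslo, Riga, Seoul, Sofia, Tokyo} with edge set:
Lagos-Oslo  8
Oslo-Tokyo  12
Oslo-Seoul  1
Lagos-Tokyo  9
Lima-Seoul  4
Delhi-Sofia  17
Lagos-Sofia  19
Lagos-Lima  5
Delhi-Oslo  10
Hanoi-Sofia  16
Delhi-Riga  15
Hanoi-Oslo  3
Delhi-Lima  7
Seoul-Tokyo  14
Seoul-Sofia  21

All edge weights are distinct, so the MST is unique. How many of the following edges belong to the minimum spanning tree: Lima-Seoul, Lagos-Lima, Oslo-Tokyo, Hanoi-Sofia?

Sort edges by weight, then run Kruskal:
Oslo-Seoul (1): add — endpoints in different components.
Hanoi-Oslo (3): add — endpoints in different components.
Lima-Seoul (4): add — endpoints in different components.
Lagos-Lima (5): add — endpoints in different components.
Delhi-Lima (7): add — endpoints in different components.
Lagos-Oslo (8): skip — Lagos and Oslo already connected.
Lagos-Tokyo (9): add — endpoints in different components.
Delhi-Oslo (10): skip — Delhi and Oslo already connected.
Oslo-Tokyo (12): skip — Tokyo and Oslo already connected.
Seoul-Tokyo (14): skip — Seoul and Tokyo already connected.
Delhi-Riga (15): add — endpoints in different components.
Hanoi-Sofia (16): add — endpoints in different components.
MST edge set: {Oslo-Seoul, Hanoi-Oslo, Lima-Seoul, Lagos-Lima, Delhi-Lima, Lagos-Tokyo, Delhi-Riga, Hanoi-Sofia}.
Of the listed edges, {Lima-Seoul, Lagos-Lima, Hanoi-Sofia} are in the MST → 3.

3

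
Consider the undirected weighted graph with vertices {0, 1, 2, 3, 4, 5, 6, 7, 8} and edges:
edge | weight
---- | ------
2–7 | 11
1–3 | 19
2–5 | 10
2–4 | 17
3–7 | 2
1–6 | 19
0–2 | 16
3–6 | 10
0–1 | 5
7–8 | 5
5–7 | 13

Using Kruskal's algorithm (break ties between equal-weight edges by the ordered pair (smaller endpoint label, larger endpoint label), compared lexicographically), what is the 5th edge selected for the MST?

3-6

Kruskal's algorithm — process edges by increasing weight (ties by edge label):
3–7 (2): add — endpoints in different components.
0–1 (5): add — endpoints in different components.
7–8 (5): add — endpoints in different components.
2–5 (10): add — endpoints in different components.
3–6 (10): add — endpoints in different components.
2–7 (11): add — endpoints in different components.
5–7 (13): skip — 5 and 7 already connected.
0–2 (16): add — endpoints in different components.
2–4 (17): add — endpoints in different components.
The 5th edge added is 3–6.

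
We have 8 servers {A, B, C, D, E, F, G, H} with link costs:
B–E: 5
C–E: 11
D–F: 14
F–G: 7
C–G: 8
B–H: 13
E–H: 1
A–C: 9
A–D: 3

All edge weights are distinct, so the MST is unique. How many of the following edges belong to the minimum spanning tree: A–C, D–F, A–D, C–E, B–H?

Kruskal's algorithm — process edges by increasing weight (ties by edge label):
E–H (1): add — endpoints in different components.
A–D (3): add — endpoints in different components.
B–E (5): add — endpoints in different components.
F–G (7): add — endpoints in different components.
C–G (8): add — endpoints in different components.
A–C (9): add — endpoints in different components.
C–E (11): add — endpoints in different components.
MST edge set: {E–H, A–D, B–E, F–G, C–G, A–C, C–E}.
Of the listed edges, {A–C, A–D, C–E} are in the MST → 3.

3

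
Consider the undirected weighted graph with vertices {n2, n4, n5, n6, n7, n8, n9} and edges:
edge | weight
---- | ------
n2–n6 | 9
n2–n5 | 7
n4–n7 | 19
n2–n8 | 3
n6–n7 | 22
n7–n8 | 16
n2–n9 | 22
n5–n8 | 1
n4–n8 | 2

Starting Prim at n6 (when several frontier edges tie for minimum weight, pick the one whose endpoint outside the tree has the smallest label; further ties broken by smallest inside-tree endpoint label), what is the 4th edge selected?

Prim, starting at n6.
Step 1: cheapest edge leaving the tree is n2–n6 (9); add n2.
Step 2: cheapest edge leaving the tree is n2–n8 (3); add n8.
Step 3: cheapest edge leaving the tree is n5–n8 (1); add n5.
Step 4: cheapest edge leaving the tree is n4–n8 (2); add n4.
Step 5: cheapest edge leaving the tree is n7–n8 (16); add n7.
Step 6: cheapest edge leaving the tree is n2–n9 (22); add n9.
The 4th edge added is n4–n8.

n4-n8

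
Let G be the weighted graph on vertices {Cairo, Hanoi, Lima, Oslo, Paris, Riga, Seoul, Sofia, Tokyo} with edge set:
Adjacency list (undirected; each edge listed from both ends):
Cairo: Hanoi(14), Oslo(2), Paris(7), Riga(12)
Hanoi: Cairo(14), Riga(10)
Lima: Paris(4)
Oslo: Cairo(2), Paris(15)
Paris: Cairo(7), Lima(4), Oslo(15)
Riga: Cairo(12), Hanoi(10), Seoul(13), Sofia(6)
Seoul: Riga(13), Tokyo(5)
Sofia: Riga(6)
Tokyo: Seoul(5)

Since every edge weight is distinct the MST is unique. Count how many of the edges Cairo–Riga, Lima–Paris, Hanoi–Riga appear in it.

Sort edges by weight, then run Kruskal:
Cairo–Oslo (2): add — endpoints in different components.
Lima–Paris (4): add — endpoints in different components.
Seoul–Tokyo (5): add — endpoints in different components.
Riga–Sofia (6): add — endpoints in different components.
Cairo–Paris (7): add — endpoints in different components.
Hanoi–Riga (10): add — endpoints in different components.
Cairo–Riga (12): add — endpoints in different components.
Riga–Seoul (13): add — endpoints in different components.
MST edge set: {Cairo–Oslo, Lima–Paris, Seoul–Tokyo, Riga–Sofia, Cairo–Paris, Hanoi–Riga, Cairo–Riga, Riga–Seoul}.
Of the listed edges, {Cairo–Riga, Lima–Paris, Hanoi–Riga} are in the MST → 3.

3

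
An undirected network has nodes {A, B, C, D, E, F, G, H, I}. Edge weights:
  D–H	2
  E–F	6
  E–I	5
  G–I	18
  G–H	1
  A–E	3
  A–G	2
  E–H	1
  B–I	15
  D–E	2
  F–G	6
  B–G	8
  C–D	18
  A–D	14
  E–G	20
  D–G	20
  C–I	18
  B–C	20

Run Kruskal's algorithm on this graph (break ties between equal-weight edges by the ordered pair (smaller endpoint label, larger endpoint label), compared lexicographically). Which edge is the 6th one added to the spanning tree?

E-F

Sort edges by weight, then run Kruskal:
E–H (1): add — endpoints in different components.
G–H (1): add — endpoints in different components.
A–G (2): add — endpoints in different components.
D–E (2): add — endpoints in different components.
D–H (2): skip — D and H already connected.
A–E (3): skip — A and E already connected.
E–I (5): add — endpoints in different components.
E–F (6): add — endpoints in different components.
F–G (6): skip — F and G already connected.
B–G (8): add — endpoints in different components.
A–D (14): skip — A and D already connected.
B–I (15): skip — B and I already connected.
C–D (18): add — endpoints in different components.
The 6th edge added is E–F.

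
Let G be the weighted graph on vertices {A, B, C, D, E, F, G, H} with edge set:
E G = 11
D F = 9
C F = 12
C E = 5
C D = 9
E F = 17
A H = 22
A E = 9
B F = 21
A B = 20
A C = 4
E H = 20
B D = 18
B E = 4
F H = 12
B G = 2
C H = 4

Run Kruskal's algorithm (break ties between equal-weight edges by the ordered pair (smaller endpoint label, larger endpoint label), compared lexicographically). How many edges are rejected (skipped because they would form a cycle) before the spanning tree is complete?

1

Sort edges by weight, then run Kruskal:
B G (2): add — endpoints in different components.
A C (4): add — endpoints in different components.
B E (4): add — endpoints in different components.
C H (4): add — endpoints in different components.
C E (5): add — endpoints in different components.
A E (9): skip — A and E already connected.
C D (9): add — endpoints in different components.
D F (9): add — endpoints in different components.
Edges rejected before the tree was complete: 1.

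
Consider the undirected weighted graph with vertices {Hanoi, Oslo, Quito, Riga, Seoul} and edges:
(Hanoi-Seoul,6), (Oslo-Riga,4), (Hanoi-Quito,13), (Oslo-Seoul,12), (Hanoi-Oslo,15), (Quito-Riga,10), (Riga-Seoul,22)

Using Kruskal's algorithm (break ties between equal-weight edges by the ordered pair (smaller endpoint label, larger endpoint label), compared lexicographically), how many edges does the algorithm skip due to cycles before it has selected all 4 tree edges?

Kruskal's algorithm — process edges by increasing weight (ties by edge label):
Oslo-Riga (4): add — endpoints in different components.
Hanoi-Seoul (6): add — endpoints in different components.
Quito-Riga (10): add — endpoints in different components.
Oslo-Seoul (12): add — endpoints in different components.
Edges rejected before the tree was complete: 0.

0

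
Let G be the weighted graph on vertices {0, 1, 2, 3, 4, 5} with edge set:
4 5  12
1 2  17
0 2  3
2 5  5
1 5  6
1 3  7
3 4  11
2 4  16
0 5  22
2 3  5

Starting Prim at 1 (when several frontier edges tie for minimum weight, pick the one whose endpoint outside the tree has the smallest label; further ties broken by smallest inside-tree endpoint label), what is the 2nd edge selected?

Grow the tree from 1 using Prim:
Step 1: frontier [1 5 6, 1 3 7, 1 2 17] → take 1 5 (6); add 5.
Step 2: frontier [1 3 7, 1 2 17, 2 5 5, 4 5 12, 0 5 22] → take 2 5 (5); add 2.
Step 3: frontier [1 3 7, 0 2 3, 2 3 5, 2 4 16, 4 5 12, 0 5 22] → take 0 2 (3); add 0.
Step 4: frontier [1 3 7, 2 3 5, 2 4 16, 4 5 12] → take 2 3 (5); add 3.
Step 5: frontier [2 4 16, 3 4 11, 4 5 12] → take 3 4 (11); add 4.
The 2nd edge added is 2 5.

2-5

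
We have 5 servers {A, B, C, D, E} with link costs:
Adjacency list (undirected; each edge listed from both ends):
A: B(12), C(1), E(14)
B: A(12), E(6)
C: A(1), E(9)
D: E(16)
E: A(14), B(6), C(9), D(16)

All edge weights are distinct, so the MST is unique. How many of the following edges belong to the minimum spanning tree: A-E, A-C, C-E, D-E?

Kruskal's algorithm — process edges by increasing weight (ties by edge label):
A-C (1): add. Components now {A,C} {B} {D} {E}
B-E (6): add. Components now {A,C} {B,E} {D}
C-E (9): add. Components now {A,B,C,E} {D}
A-B (12): skip — A and B already connected.
A-E (14): skip — A and E already connected.
D-E (16): add. Components now {A,B,C,D,E}
MST edge set: {A-C, B-E, C-E, D-E}.
Of the listed edges, {A-C, C-E, D-E} are in the MST → 3.

3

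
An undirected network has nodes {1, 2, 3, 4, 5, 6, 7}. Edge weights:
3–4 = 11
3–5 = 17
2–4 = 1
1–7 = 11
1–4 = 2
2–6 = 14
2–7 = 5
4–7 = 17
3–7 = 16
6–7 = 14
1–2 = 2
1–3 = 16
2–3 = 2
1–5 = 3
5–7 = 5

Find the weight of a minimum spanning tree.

Kruskal's algorithm — process edges by increasing weight (ties by edge label):
2–4 (1): add. Components now {1} {2,4} {3} {5} {6} {7}
1–2 (2): add. Components now {1,2,4} {3} {5} {6} {7}
1–4 (2): skip — 1 and 4 already connected.
2–3 (2): add. Components now {1,2,3,4} {5} {6} {7}
1–5 (3): add. Components now {1,2,3,4,5} {6} {7}
2–7 (5): add. Components now {1,2,3,4,5,7} {6}
5–7 (5): skip — 5 and 7 already connected.
1–7 (11): skip — 1 and 7 already connected.
3–4 (11): skip — 3 and 4 already connected.
2–6 (14): add. Components now {1,2,3,4,5,6,7}
MST edges: 2–4, 1–2, 2–3, 1–5, 2–7, 2–6; total weight 1+2+2+3+5+14 = 27.

27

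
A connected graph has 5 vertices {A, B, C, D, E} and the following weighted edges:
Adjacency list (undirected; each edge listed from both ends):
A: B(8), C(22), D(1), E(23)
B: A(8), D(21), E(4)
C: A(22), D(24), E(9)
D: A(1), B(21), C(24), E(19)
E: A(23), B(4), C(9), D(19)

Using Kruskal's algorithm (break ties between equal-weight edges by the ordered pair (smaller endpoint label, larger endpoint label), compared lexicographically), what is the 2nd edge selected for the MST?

B-E

Kruskal's algorithm — process edges by increasing weight (ties by edge label):
A—D (1): add — endpoints in different components.
B—E (4): add — endpoints in different components.
A—B (8): add — endpoints in different components.
C—E (9): add — endpoints in different components.
The 2nd edge added is B—E.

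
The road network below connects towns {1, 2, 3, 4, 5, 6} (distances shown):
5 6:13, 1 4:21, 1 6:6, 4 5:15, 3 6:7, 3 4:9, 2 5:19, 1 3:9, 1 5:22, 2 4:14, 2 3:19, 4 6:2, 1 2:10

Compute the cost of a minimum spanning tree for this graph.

38

Sort edges by weight, then run Kruskal:
4 6 (2): add. Components now {1} {2} {3} {4,6} {5}
1 6 (6): add. Components now {1,4,6} {2} {3} {5}
3 6 (7): add. Components now {1,3,4,6} {2} {5}
1 3 (9): skip — 1 and 3 already connected.
3 4 (9): skip — 3 and 4 already connected.
1 2 (10): add. Components now {1,2,3,4,6} {5}
5 6 (13): add. Components now {1,2,3,4,5,6}
MST edges: 4 6, 1 6, 3 6, 1 2, 5 6; total weight 2+6+7+10+13 = 38.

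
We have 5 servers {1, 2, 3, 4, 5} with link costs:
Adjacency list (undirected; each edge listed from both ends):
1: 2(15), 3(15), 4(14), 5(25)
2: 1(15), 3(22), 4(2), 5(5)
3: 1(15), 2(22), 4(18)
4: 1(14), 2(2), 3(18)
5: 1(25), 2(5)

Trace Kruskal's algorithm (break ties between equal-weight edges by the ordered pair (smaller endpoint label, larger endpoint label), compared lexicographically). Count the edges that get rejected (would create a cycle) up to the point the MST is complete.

Kruskal's algorithm — process edges by increasing weight (ties by edge label):
2-4 (2): add. Components now {1} {2,4} {3} {5}
2-5 (5): add. Components now {1} {2,4,5} {3}
1-4 (14): add. Components now {1,2,4,5} {3}
1-2 (15): skip — 1 and 2 already connected.
1-3 (15): add. Components now {1,2,3,4,5}
Edges rejected before the tree was complete: 1.

1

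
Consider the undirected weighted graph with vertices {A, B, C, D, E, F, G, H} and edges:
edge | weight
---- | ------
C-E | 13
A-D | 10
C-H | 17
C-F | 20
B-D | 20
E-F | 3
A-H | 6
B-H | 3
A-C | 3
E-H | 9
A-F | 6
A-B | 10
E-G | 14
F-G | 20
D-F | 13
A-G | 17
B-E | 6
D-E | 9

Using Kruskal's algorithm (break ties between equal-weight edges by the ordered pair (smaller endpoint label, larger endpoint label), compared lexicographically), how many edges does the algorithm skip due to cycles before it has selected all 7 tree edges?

6

Kruskal: consider edges lightest-first.
A-C (3): add — endpoints in different components.
B-H (3): add — endpoints in different components.
E-F (3): add — endpoints in different components.
A-F (6): add — endpoints in different components.
A-H (6): add — endpoints in different components.
B-E (6): skip — B and E already connected.
D-E (9): add — endpoints in different components.
E-H (9): skip — E and H already connected.
A-B (10): skip — A and B already connected.
A-D (10): skip — A and D already connected.
C-E (13): skip — C and E already connected.
D-F (13): skip — D and F already connected.
E-G (14): add — endpoints in different components.
Edges rejected before the tree was complete: 6.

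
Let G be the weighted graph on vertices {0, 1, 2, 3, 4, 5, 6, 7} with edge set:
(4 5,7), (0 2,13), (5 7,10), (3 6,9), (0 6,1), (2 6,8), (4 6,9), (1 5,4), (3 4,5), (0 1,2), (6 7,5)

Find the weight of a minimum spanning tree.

32

Sort edges by weight, then run Kruskal:
0 6 (1): add — endpoints in different components.
0 1 (2): add — endpoints in different components.
1 5 (4): add — endpoints in different components.
3 4 (5): add — endpoints in different components.
6 7 (5): add — endpoints in different components.
4 5 (7): add — endpoints in different components.
2 6 (8): add — endpoints in different components.
MST edges: 0 6, 0 1, 1 5, 3 4, 6 7, 4 5, 2 6; total weight 1+2+4+5+5+7+8 = 32.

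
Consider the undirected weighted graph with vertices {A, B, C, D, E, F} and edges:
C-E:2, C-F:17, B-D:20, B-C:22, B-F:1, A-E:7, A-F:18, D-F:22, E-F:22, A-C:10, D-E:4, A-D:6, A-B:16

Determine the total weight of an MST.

Grow the tree from B using Prim:
Step 1: frontier [B-F 1, A-B 16, B-D 20, B-C 22] → take B-F (1); add F.
Step 2: frontier [A-B 16, B-D 20, B-C 22, C-F 17, A-F 18, D-F 22, E-F 22] → take A-B (16); add A.
Step 3: frontier [A-D 6, A-E 7, A-C 10, B-D 20, B-C 22, C-F 17, D-F 22, E-F 22] → take A-D (6); add D.
Step 4: frontier [A-E 7, A-C 10, B-C 22, D-E 4, C-F 17, E-F 22] → take D-E (4); add E.
Step 5: frontier [A-C 10, B-C 22, C-E 2, C-F 17] → take C-E (2); add C.
MST edges: B-F, A-B, A-D, D-E, C-E; total weight 1+16+6+4+2 = 29.

29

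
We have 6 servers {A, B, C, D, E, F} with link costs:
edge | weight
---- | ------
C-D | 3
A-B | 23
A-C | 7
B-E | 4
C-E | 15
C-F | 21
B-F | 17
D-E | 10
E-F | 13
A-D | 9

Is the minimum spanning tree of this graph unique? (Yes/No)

Yes

Kruskal: consider edges lightest-first.
C-D (3): add. Components now {A} {B} {C,D} {E} {F}
B-E (4): add. Components now {A} {B,E} {C,D} {F}
A-C (7): add. Components now {A,C,D} {B,E} {F}
A-D (9): skip — A and D already connected.
D-E (10): add. Components now {A,B,C,D,E} {F}
E-F (13): add. Components now {A,B,C,D,E,F}
Every non-tree edge has weight strictly greater than the heaviest edge on the tree path between its endpoints, so the MST is unique.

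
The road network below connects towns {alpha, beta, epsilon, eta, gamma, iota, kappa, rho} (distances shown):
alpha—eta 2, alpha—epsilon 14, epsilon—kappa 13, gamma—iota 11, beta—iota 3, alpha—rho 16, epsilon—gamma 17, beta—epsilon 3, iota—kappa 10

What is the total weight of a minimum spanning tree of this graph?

59

Prim's algorithm from rho:
Step 1: cheapest edge leaving the tree is alpha—rho (16); add alpha.
Step 2: cheapest edge leaving the tree is alpha—eta (2); add eta.
Step 3: cheapest edge leaving the tree is alpha—epsilon (14); add epsilon.
Step 4: cheapest edge leaving the tree is beta—epsilon (3); add beta.
Step 5: cheapest edge leaving the tree is beta—iota (3); add iota.
Step 6: cheapest edge leaving the tree is iota—kappa (10); add kappa.
Step 7: cheapest edge leaving the tree is gamma—iota (11); add gamma.
MST edges: alpha—rho, alpha—eta, alpha—epsilon, beta—epsilon, beta—iota, iota—kappa, gamma—iota; total weight 16+2+14+3+3+10+11 = 59.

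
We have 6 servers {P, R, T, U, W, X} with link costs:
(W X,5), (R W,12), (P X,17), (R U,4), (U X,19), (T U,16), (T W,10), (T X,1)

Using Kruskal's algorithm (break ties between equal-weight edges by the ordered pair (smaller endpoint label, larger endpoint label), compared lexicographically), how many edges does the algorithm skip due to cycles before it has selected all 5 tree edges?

Sort edges by weight, then run Kruskal:
T X (1): add — endpoints in different components.
R U (4): add — endpoints in different components.
W X (5): add — endpoints in different components.
T W (10): skip — T and W already connected.
R W (12): add — endpoints in different components.
T U (16): skip — U and T already connected.
P X (17): add — endpoints in different components.
Edges rejected before the tree was complete: 2.

2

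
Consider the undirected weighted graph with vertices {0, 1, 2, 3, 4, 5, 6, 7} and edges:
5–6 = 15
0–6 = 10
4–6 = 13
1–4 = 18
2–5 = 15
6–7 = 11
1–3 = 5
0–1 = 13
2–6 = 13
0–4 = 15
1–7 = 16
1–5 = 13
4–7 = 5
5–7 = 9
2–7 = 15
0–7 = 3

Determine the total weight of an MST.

58

Kruskal's algorithm — process edges by increasing weight (ties by edge label):
0–7 (3): add — endpoints in different components.
1–3 (5): add — endpoints in different components.
4–7 (5): add — endpoints in different components.
5–7 (9): add — endpoints in different components.
0–6 (10): add — endpoints in different components.
6–7 (11): skip — 6 and 7 already connected.
0–1 (13): add — endpoints in different components.
1–5 (13): skip — 1 and 5 already connected.
2–6 (13): add — endpoints in different components.
MST edges: 0–7, 1–3, 4–7, 5–7, 0–6, 0–1, 2–6; total weight 3+5+5+9+10+13+13 = 58.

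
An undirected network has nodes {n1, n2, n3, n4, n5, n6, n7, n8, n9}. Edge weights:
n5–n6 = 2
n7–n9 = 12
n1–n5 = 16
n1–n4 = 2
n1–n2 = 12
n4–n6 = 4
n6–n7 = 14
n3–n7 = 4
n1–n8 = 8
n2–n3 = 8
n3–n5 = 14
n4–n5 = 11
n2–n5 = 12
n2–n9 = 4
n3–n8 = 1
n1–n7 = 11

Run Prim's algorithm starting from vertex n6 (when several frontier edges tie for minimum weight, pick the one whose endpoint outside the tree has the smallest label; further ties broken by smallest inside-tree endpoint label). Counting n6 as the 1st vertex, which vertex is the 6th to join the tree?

Prim, starting at n6.
Step 1: cheapest edge leaving the tree is n5–n6 (2); add n5.
Step 2: cheapest edge leaving the tree is n4–n6 (4); add n4.
Step 3: cheapest edge leaving the tree is n1–n4 (2); add n1.
Step 4: cheapest edge leaving the tree is n1–n8 (8); add n8.
Step 5: cheapest edge leaving the tree is n3–n8 (1); add n3.
Step 6: cheapest edge leaving the tree is n3–n7 (4); add n7.
Step 7: cheapest edge leaving the tree is n2–n3 (8); add n2.
Step 8: cheapest edge leaving the tree is n2–n9 (4); add n9.
Vertex order: n6, n5, n4, n1, n8, n3, n7, n2, n9. The 6th vertex is n3.

n3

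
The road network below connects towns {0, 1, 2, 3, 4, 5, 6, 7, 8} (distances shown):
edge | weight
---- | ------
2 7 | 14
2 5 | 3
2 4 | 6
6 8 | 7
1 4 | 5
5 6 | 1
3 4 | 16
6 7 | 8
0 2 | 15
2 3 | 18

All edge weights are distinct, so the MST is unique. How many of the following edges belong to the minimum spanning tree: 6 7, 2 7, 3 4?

2

Kruskal's algorithm — process edges by increasing weight (ties by edge label):
5 6 (1): add — endpoints in different components.
2 5 (3): add — endpoints in different components.
1 4 (5): add — endpoints in different components.
2 4 (6): add — endpoints in different components.
6 8 (7): add — endpoints in different components.
6 7 (8): add — endpoints in different components.
2 7 (14): skip — 2 and 7 already connected.
0 2 (15): add — endpoints in different components.
3 4 (16): add — endpoints in different components.
MST edge set: {5 6, 2 5, 1 4, 2 4, 6 8, 6 7, 0 2, 3 4}.
Of the listed edges, {6 7, 3 4} are in the MST → 2.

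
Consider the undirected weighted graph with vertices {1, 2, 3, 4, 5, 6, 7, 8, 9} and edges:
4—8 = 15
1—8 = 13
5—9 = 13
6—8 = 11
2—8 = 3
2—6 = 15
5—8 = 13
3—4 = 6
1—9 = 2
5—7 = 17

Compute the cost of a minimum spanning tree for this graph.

80

Kruskal: consider edges lightest-first.
1—9 (2): add — endpoints in different components.
2—8 (3): add — endpoints in different components.
3—4 (6): add — endpoints in different components.
6—8 (11): add — endpoints in different components.
1—8 (13): add — endpoints in different components.
5—8 (13): add — endpoints in different components.
5—9 (13): skip — 5 and 9 already connected.
2—6 (15): skip — 2 and 6 already connected.
4—8 (15): add — endpoints in different components.
5—7 (17): add — endpoints in different components.
MST edges: 1—9, 2—8, 3—4, 6—8, 1—8, 5—8, 4—8, 5—7; total weight 2+3+6+11+13+13+15+17 = 80.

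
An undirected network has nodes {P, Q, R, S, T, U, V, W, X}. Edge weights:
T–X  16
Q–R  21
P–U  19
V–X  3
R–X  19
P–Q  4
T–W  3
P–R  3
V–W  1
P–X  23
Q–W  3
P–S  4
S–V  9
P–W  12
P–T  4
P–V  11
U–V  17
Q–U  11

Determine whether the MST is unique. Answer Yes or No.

No

Kruskal: consider edges lightest-first.
V–W (1): add — endpoints in different components.
P–R (3): add — endpoints in different components.
Q–W (3): add — endpoints in different components.
T–W (3): add — endpoints in different components.
V–X (3): add — endpoints in different components.
P–Q (4): add — endpoints in different components.
P–S (4): add — endpoints in different components.
P–T (4): skip — P and T already connected.
S–V (9): skip — S and V already connected.
P–V (11): skip — V and P already connected.
Q–U (11): add — endpoints in different components.
Non-tree edge P–T has weight 4, equal to the heaviest edge on its tree cycle — swapping gives another MST of the same weight. Not unique.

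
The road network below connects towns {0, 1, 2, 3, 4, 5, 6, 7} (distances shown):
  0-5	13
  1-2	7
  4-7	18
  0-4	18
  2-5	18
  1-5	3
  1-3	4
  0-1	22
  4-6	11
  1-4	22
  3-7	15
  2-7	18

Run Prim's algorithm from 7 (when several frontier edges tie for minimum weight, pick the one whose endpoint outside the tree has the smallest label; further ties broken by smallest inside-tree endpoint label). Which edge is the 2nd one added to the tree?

1-3

Prim, starting at 7.
Step 1: cheapest edge leaving the tree is 3-7 (15); add 3.
Step 2: cheapest edge leaving the tree is 1-3 (4); add 1.
Step 3: cheapest edge leaving the tree is 1-5 (3); add 5.
Step 4: cheapest edge leaving the tree is 1-2 (7); add 2.
Step 5: cheapest edge leaving the tree is 0-5 (13); add 0.
Step 6: cheapest edge leaving the tree is 0-4 (18); add 4.
Step 7: cheapest edge leaving the tree is 4-6 (11); add 6.
The 2nd edge added is 1-3.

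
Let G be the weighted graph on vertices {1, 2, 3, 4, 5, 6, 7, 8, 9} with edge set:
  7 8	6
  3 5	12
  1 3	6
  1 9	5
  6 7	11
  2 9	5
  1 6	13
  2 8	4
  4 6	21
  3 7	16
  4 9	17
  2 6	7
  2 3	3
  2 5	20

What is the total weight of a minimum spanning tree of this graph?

Kruskal's algorithm — process edges by increasing weight (ties by edge label):
2 3 (3): add — endpoints in different components.
2 8 (4): add — endpoints in different components.
1 9 (5): add — endpoints in different components.
2 9 (5): add — endpoints in different components.
1 3 (6): skip — 1 and 3 already connected.
7 8 (6): add — endpoints in different components.
2 6 (7): add — endpoints in different components.
6 7 (11): skip — 6 and 7 already connected.
3 5 (12): add — endpoints in different components.
1 6 (13): skip — 1 and 6 already connected.
3 7 (16): skip — 3 and 7 already connected.
4 9 (17): add — endpoints in different components.
MST edges: 2 3, 2 8, 1 9, 2 9, 7 8, 2 6, 3 5, 4 9; total weight 3+4+5+5+6+7+12+17 = 59.

59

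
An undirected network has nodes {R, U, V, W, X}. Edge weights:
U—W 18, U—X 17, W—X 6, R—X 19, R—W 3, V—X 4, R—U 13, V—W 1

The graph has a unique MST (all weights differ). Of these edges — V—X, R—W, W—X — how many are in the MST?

2

Sort edges by weight, then run Kruskal:
V—W (1): add. Components now {V,W} {X} {U} {R}
R—W (3): add. Components now {R,V,W} {X} {U}
V—X (4): add. Components now {R,V,W,X} {U}
W—X (6): skip — X and W already connected.
R—U (13): add. Components now {R,U,V,W,X}
MST edge set: {V—W, R—W, V—X, R—U}.
Of the listed edges, {V—X, R—W} are in the MST → 2.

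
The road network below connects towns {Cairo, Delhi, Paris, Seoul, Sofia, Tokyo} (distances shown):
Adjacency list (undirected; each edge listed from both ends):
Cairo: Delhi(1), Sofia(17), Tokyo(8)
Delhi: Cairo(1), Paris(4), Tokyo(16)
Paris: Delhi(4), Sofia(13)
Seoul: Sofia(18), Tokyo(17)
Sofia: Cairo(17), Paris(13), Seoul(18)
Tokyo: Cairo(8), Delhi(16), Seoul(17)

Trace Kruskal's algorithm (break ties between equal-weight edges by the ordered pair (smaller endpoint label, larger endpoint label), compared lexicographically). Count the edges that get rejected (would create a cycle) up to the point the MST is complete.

2

Sort edges by weight, then run Kruskal:
Cairo Delhi (1): add — endpoints in different components.
Delhi Paris (4): add — endpoints in different components.
Cairo Tokyo (8): add — endpoints in different components.
Paris Sofia (13): add — endpoints in different components.
Delhi Tokyo (16): skip — Tokyo and Delhi already connected.
Cairo Sofia (17): skip — Sofia and Cairo already connected.
Seoul Tokyo (17): add — endpoints in different components.
Edges rejected before the tree was complete: 2.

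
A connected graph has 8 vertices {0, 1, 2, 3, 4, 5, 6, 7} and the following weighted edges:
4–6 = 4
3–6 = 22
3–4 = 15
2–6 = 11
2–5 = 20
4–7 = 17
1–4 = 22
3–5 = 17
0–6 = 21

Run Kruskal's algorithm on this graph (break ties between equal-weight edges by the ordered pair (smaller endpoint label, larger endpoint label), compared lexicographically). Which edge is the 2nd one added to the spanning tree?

Sort edges by weight, then run Kruskal:
4–6 (4): add — endpoints in different components.
2–6 (11): add — endpoints in different components.
3–4 (15): add — endpoints in different components.
3–5 (17): add — endpoints in different components.
4–7 (17): add — endpoints in different components.
2–5 (20): skip — 2 and 5 already connected.
0–6 (21): add — endpoints in different components.
1–4 (22): add — endpoints in different components.
The 2nd edge added is 2–6.

2-6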